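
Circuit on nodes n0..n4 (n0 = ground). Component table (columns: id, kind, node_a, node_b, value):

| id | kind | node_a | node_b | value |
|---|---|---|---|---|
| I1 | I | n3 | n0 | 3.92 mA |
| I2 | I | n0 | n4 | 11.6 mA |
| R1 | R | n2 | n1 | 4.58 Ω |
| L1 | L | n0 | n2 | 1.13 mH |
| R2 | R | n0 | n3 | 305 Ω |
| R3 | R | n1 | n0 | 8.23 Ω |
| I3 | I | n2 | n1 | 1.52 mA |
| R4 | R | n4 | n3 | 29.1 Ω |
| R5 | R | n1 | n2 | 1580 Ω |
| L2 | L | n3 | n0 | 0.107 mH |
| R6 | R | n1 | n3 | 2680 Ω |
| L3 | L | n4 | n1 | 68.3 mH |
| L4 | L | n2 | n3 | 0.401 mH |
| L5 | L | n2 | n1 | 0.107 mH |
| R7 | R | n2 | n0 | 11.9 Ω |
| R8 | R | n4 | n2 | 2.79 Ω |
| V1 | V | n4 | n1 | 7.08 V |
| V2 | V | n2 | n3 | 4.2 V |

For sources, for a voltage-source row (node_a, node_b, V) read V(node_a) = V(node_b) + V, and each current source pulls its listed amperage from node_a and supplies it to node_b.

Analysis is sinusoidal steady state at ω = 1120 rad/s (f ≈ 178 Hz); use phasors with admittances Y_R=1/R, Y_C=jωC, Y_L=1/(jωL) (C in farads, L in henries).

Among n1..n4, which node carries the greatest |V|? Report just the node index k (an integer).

Element admittances at ω=1120 rad/s:
  I1: injects 0.00392 A into n0 (from n3)
  I2: injects 0.0116 A into n4 (from n0)
  Y(R1) = 0.2183+0.000j S between n2,n1
  Y(L1) = 0.000-0.7901j S between n0,n2
  Y(R2) = 0.003279+0.000j S between n0,n3
  Y(R3) = 0.1215+0.000j S between n1,n0
  I3: injects 0.00152 A into n1 (from n2)
  Y(R4) = 0.03436+0.000j S between n4,n3
  Y(R5) = 0.0006329+0.000j S between n1,n2
  Y(L2) = 0.000-8.344j S between n3,n0
  Y(R6) = 0.0003731+0.000j S between n1,n3
  Y(L3) = 0.000-0.01307j S between n4,n1
  Y(L4) = 0.000-2.227j S between n2,n3
  Y(L5) = 0.000-8.344j S between n2,n1
  Y(R7) = 0.08403+0.000j S between n2,n0
  Y(R8) = 0.3584+0.000j S between n4,n2
  V1: constraint V(n4)−V(n1) = 7.08
  V2: constraint V(n2)−V(n3) = 4.2
Assemble and solve the 6×6 MNA system:
  V(n1)=3.793-0.4864j  V(n2)=3.829-0.08471j  V(n3)=-0.3706-0.08471j  V(n4)=10.87-0.4864j
  i(V1)=-2.899+0.2503j  i(V2)=-1.092+12.46j

4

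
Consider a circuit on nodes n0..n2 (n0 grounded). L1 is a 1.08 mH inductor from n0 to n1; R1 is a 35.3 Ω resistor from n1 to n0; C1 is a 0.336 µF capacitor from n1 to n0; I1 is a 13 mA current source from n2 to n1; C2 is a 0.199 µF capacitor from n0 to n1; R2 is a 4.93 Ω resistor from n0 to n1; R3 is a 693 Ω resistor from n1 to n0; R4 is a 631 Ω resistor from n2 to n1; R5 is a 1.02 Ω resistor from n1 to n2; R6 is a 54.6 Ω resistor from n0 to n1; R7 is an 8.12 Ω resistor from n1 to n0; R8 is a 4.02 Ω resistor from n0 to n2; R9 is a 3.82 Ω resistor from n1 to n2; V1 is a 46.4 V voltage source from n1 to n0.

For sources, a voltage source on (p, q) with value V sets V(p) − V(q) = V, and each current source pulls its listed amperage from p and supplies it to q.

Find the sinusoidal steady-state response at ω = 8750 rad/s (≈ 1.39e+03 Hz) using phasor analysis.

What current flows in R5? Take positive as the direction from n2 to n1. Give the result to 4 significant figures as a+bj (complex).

-7.590+0.000j A

MNA unknowns: 2 node voltages V₁..V_2 plus 1 source current (V1)
L1: Y=0.000-0.1058j on G[0,1]
R1: Y=0.02833+0.000j on G[1,0]
C1: Y=0.000+0.002940j on G[1,0]
I1: z[2]−=0.013, z[1]+=0.013
C2: Y=0.000+0.001741j on G[0,1]
R2: Y=0.2028+0.000j on G[0,1]
R3: Y=0.001443+0.000j on G[1,0]
R4: Y=0.001585+0.000j on G[2,1]
R5: Y=0.9804+0.000j on G[1,2]
R6: Y=0.01832+0.000j on G[0,1]
R7: Y=0.1232+0.000j on G[1,0]
R8: Y=0.2488+0.000j on G[0,2]
R9: Y=0.2618+0.000j on G[1,2]
V1: row V1−V0=46.4, i_V1 at 1,0
solve → V1=46.40+0.000j, V2=38.66+0.000j
aux → i_V1=-26.97+4.693j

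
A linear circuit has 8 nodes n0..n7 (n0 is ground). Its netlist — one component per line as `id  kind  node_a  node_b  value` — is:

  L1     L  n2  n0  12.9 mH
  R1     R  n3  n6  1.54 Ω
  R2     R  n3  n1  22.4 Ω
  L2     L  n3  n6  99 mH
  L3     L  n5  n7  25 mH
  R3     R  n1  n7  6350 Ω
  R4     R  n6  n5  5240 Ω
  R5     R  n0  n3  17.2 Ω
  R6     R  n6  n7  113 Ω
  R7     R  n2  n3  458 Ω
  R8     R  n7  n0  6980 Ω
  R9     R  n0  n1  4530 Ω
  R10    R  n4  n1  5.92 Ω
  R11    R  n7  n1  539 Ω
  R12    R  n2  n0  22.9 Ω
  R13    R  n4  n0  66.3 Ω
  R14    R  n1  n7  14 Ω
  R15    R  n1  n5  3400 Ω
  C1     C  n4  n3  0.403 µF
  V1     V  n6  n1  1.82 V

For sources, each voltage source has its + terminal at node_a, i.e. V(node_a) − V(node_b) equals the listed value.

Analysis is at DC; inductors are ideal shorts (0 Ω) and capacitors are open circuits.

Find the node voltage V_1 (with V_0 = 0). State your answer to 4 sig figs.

Apply KCL at each of the 7 non-ground nodes and solve the resulting linear system.
Node n1: branches {R2, R3, R9, R10, R11, R14, R15, V1} → V_1 = -1.473
Node n2: branches {L1, R7, R12} → V_2 = 0.000
Node n3: branches {R1, R2, L2, R5, R7, C1} → V_3 = 0.3466
Node n4: branches {R10, R13, C1} → V_4 = -1.353
Node n5: branches {L3, R4, R15} → V_5 = -1.272
Node n6: branches {R1, L2, R4, R6, V1} → V_6 = 0.3466
Node n7: branches {L3, R3, R6, R8, R11, R14} → V_7 = -1.272
Source currents: i(L1)=0.0007568, i(L2)=-0.1022, i(L3)=0.0002499, i(V1)=-0.1168

-1.473 V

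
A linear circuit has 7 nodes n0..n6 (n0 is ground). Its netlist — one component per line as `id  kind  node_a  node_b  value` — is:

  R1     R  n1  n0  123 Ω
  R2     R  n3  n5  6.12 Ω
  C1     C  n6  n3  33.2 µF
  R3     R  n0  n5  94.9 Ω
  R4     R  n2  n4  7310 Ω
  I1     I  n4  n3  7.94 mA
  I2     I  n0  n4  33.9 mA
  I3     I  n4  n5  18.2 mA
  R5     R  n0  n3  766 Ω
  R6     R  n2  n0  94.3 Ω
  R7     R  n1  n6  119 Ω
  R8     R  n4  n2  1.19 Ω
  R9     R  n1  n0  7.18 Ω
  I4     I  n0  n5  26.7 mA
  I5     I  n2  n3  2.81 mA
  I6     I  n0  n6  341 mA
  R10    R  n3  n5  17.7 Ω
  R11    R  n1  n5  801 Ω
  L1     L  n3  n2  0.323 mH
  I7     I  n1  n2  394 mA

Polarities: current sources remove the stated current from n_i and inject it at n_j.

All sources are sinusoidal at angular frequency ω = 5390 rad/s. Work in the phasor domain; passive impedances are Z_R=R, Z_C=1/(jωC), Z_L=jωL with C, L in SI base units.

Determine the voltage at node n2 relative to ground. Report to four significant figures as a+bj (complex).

Element admittances at ω=5390 rad/s:
  Y(R1) = 0.008130+0.000j S between n1,n0
  Y(R2) = 0.1634+0.000j S between n3,n5
  Y(C1) = 0.000+0.1789j S between n6,n3
  Y(R3) = 0.01054+0.000j S between n0,n5
  Y(R4) = 0.0001368+0.000j S between n2,n4
  I1: injects 0.00794 A into n3 (from n4)
  I2: injects 0.0339 A into n4 (from n0)
  I3: injects 0.0182 A into n5 (from n4)
  Y(R5) = 0.001305+0.000j S between n0,n3
  Y(R6) = 0.01060+0.000j S between n2,n0
  Y(R7) = 0.008403+0.000j S between n1,n6
  Y(R8) = 0.8403+0.000j S between n4,n2
  Y(R9) = 0.1393+0.000j S between n1,n0
  I4: injects 0.0267 A into n5 (from n0)
  I5: injects 0.00281 A into n3 (from n2)
  I6: injects 0.341 A into n6 (from n0)
  Y(R10) = 0.05650+0.000j S between n3,n5
  Y(R11) = 0.001248+0.000j S between n1,n5
  Y(L1) = 0.000-0.5744j S between n3,n2
  I7: injects 0.394 A into n2 (from n1)
Assemble and solve the 6×6 MNA system:
  V(n1)=-0.9871-0.03109j  V(n2)=24.88+0.3306j  V(n3)=24.88+0.09539j  V(n4)=24.89+0.3306j  V(n5)=23.80+0.09037j  V(n6)=24.90-0.5945j

24.88+0.3306j V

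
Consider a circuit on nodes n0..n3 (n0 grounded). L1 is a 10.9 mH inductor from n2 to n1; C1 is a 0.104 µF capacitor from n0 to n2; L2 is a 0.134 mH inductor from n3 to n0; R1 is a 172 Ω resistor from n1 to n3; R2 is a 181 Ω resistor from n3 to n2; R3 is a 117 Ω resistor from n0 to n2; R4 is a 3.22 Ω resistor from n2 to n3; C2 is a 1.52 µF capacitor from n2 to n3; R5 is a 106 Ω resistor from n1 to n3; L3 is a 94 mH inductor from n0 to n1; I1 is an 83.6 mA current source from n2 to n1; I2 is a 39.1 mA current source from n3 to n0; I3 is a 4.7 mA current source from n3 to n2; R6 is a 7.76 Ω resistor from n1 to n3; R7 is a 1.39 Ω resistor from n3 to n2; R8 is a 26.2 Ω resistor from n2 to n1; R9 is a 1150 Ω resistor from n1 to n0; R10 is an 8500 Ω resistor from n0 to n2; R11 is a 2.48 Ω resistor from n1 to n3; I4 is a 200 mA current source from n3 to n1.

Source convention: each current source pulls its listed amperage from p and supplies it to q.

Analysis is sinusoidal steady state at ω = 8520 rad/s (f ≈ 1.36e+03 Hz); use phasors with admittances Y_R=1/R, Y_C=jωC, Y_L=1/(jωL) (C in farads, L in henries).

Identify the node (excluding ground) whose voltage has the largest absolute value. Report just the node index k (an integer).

1

Apply KCL at each of the 3 non-ground nodes and solve the resulting linear system.
Node n1: branches {L1, R1, R5, L3, I1, R6, R8, R9, R11, I4} → V_1 = 0.4786-0.03388j
Node n2: branches {L1, C1, R2, R3, R4, C2, I1, I3, R7, R8, R10} → V_2 = -0.05716-0.04843j
Node n3: branches {L2, R1, R2, R4, C2, R5, I2, I3, R6, R7, R11, I4} → V_3 = -0.001253-0.04455j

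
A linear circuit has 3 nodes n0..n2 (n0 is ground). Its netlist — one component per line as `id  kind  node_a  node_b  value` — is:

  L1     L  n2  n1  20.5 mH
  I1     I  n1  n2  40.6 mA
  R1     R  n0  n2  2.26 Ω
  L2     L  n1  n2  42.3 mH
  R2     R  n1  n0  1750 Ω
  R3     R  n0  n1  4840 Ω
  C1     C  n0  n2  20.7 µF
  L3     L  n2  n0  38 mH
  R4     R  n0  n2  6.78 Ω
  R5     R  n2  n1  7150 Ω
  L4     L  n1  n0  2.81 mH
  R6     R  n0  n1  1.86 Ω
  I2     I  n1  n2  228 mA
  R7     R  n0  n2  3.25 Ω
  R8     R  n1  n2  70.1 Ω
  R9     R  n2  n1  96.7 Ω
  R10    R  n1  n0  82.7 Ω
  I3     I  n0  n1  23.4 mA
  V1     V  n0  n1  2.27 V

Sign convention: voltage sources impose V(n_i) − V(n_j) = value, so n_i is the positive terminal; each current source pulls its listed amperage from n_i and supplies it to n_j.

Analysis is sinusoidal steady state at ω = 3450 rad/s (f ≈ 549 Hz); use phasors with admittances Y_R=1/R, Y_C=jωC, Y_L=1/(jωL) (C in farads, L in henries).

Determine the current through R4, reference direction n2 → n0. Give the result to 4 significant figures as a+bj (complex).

0.03425+0.006030j A

Apply KCL at each of the 2 non-ground nodes and solve the resulting linear system.
Node n1: branches {L1, I1, L2, R2, R3, R5, L4, R6, I2, R8, R9, R10, I3, V1} → V_1 = -2.270+0.000j
Node n2: branches {L1, I1, R1, L2, C1, L3, R4, R5, I2, R7, R8, R9} → V_2 = 0.2322+0.04089j
Source currents: i(V1)=-1.067+0.2857j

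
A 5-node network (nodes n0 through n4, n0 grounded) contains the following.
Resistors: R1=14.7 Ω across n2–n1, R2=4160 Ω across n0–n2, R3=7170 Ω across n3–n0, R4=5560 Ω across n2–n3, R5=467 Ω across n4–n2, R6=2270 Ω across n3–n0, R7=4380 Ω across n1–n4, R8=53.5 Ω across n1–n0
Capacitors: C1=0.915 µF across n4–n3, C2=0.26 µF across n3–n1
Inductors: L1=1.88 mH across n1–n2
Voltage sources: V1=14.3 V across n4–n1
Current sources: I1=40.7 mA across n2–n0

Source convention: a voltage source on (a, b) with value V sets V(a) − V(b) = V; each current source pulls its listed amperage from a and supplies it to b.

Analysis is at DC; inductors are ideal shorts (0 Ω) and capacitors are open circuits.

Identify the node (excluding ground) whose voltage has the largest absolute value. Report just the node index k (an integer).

4

Element admittances at DC:
  Y(R1) = 0.06803 S between n2,n1
  Y(R2) = 0.0002404 S between n0,n2
  Y(C1) = 0.000 S between n4,n3
  Y(R3) = 0.0001395 S between n3,n0
  Y(R4) = 0.0001799 S between n2,n3
  Y(R5) = 0.002141 S between n4,n2
  Y(R6) = 0.0004405 S between n3,n0
  Y(C2) = 0.000 S between n3,n1
  Y(R7) = 0.0002283 S between n1,n4
  L1: short n1↔n2 (DC inductor)
  Y(R8) = 0.01869 S between n1,n0
  V1: constraint V(n4)−V(n1) = 14.3
  I1: injects 0.0407 A into n0 (from n2)
Assemble and solve the 6×6 MNA system:
  V(n1)=-2.134  V(n2)=-2.134  V(n3)=-0.5052  V(n4)=12.17
  i(L1)=0.009273  i(V1)=-0.03389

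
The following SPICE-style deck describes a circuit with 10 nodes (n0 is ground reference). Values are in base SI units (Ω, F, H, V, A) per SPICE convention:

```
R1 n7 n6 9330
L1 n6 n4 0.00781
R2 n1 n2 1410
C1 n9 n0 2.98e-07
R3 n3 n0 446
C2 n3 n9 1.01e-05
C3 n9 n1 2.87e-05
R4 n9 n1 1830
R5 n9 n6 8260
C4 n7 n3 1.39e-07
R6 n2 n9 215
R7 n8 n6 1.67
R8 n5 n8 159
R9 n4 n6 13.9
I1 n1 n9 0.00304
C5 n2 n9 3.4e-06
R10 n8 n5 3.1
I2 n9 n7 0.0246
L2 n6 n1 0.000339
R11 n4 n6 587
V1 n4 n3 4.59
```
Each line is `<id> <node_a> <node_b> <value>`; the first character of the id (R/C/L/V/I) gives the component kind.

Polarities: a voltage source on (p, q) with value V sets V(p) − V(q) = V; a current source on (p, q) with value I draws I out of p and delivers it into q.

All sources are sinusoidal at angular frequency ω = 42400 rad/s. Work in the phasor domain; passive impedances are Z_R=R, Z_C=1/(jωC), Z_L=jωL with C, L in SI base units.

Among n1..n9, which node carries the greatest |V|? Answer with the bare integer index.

Element admittances at ω=42400 rad/s:
  Y(R1) = 0.0001072+0.000j S between n7,n6
  Y(L1) = 0.000-0.003020j S between n6,n4
  Y(R2) = 0.0007092+0.000j S between n1,n2
  Y(C1) = 0.000+0.01264j S between n9,n0
  Y(R3) = 0.002242+0.000j S between n3,n0
  Y(C2) = 0.000+0.4282j S between n3,n9
  Y(C3) = 0.000+1.217j S between n9,n1
  Y(R4) = 0.0005464+0.000j S between n9,n1
  Y(R5) = 0.0001211+0.000j S between n9,n6
  Y(C4) = 0.000+0.005894j S between n7,n3
  Y(R6) = 0.004651+0.000j S between n2,n9
  Y(R7) = 0.5988+0.000j S between n8,n6
  Y(R8) = 0.006289+0.000j S between n5,n8
  Y(R9) = 0.07194+0.000j S between n4,n6
  I1: injects 0.00304 A into n9 (from n1)
  Y(C5) = 0.000+0.1442j S between n2,n9
  Y(R10) = 0.3226+0.000j S between n8,n5
  I2: injects 0.0246 A into n7 (from n9)
  Y(L2) = 0.000-0.06957j S between n6,n1
  Y(R11) = 0.001704+0.000j S between n4,n6
  V1: constraint V(n4)−V(n3) = 4.59
Assemble and solve the 10×10 MNA system:
  V(n1)=-0.2187-0.09779j  V(n2)=-0.07969+0.05668j  V(n3)=0.3157+0.4447j  V(n4)=4.906+0.4447j  V(n5)=2.229+2.634j  V(n6)=2.229+2.634j  V(n7)=0.4320-3.762j  V(n8)=2.229+2.634j  V(n9)=-0.07890+0.05602j
  i(V1)=-0.1905+0.1693j

4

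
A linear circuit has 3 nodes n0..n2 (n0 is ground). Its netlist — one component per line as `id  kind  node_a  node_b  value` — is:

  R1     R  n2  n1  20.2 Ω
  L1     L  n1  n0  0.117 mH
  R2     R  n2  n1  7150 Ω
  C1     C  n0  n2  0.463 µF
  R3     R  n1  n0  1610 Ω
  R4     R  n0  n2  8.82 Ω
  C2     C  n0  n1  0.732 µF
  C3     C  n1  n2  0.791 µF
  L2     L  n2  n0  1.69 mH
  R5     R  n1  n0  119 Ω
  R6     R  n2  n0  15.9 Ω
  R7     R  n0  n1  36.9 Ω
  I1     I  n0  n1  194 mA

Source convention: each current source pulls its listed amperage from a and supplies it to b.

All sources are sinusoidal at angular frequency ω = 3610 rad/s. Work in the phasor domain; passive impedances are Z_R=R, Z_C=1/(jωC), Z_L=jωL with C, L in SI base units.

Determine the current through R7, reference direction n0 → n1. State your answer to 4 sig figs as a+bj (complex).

-7.408e-05-0.002218j A

Apply KCL at each of the 2 non-ground nodes and solve the resulting linear system.
Node n1: branches {R1, L1, R2, R3, C2, C3, R5, R7, I1} → V_1 = 0.002733+0.08183j
Node n2: branches {R1, R2, C1, R4, C3, L2, R6} → V_2 = -0.008776+0.01183j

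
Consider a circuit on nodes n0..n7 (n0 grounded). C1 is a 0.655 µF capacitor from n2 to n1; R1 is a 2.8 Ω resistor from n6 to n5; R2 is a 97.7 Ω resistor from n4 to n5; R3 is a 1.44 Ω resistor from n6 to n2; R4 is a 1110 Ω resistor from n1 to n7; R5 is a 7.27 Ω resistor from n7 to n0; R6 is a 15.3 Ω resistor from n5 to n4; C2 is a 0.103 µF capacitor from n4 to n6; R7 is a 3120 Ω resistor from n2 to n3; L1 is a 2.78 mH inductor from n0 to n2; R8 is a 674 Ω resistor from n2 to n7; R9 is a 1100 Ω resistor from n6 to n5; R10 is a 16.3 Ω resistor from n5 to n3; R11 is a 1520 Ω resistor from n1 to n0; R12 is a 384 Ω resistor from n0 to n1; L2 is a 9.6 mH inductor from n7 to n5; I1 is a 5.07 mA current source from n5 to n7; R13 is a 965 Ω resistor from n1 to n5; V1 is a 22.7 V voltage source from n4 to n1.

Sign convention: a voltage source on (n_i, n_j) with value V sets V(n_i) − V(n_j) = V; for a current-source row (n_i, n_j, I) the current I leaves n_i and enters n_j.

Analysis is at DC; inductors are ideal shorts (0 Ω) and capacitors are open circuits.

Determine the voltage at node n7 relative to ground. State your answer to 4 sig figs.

Apply KCL at each of the 7 non-ground nodes and solve the resulting linear system.
Node n1: branches {C1, R4, R11, R12, R13, V1} → V_1 = -21.06
Node n2: branches {C1, R3, R7, L1, R8} → V_2 = 0.000
Node n3: branches {R7, R10} → V_3 = 0.1820
Node n4: branches {R2, R6, C2, V1} → V_4 = 1.636
Node n5: branches {R1, R2, R6, R9, R10, L2, I1, R13} → V_5 = 0.1829
Node n6: branches {R1, R3, C2, R9} → V_6 = 0.06223
Node n7: branches {R4, R5, R8, L2, I1} → V_7 = 0.1829
Source currents: i(L1)=-0.04355, i(L2)=-0.03951, i(V1)=-0.1099

0.1829 V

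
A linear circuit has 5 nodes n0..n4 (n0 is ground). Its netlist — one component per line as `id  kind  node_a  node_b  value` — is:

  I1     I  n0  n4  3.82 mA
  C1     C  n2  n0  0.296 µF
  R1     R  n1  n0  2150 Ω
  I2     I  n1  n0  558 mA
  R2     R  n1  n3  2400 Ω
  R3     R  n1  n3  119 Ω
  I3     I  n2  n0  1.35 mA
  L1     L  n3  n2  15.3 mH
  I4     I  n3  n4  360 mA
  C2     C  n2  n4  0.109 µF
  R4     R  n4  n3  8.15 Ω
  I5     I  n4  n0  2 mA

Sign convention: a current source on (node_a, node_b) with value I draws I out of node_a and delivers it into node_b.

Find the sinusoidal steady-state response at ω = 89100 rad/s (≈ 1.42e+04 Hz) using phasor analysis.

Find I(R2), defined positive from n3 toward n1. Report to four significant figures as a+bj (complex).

Apply KCL at each of the 4 non-ground nodes and solve the resulting linear system.
Node n1: branches {R1, I2, R2, R3} → V_1 = -72.72+73.77j
Node n2: branches {C1, I3, L1, C2} → V_2 = -1.301+19.86j
Node n3: branches {R2, R3, L1, I4, R4} → V_3 = -13.29+77.66j
Node n4: branches {I1, I4, C2, R4, I5} → V_4 = -5.739+78.01j

0.02476+0.001621j A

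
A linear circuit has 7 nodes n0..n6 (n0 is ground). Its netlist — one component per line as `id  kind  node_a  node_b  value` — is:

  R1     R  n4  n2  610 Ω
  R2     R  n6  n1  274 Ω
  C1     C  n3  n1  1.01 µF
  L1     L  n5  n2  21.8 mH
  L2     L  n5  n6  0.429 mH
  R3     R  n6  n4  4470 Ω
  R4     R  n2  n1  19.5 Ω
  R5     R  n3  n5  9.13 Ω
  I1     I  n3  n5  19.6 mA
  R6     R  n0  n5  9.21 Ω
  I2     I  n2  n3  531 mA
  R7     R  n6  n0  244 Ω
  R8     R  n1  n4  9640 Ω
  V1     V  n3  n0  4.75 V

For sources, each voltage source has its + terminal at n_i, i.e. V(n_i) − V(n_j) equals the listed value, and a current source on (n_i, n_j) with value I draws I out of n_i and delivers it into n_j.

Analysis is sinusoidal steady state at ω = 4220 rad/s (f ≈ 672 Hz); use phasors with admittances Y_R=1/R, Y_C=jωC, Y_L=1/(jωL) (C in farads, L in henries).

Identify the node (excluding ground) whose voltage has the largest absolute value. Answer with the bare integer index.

MNA unknowns: 6 node voltages V₁..V_6 plus 1 source current (V1)
R1: Y=0.001639+0.000j on G[4,2]
R2: Y=0.003650+0.000j on G[6,1]
C1: Y=0.000+0.004262j on G[3,1]
L1: Y=0.000-0.01087j on G[5,2]
L2: Y=0.000-0.5524j on G[5,6]
R3: Y=0.0002237+0.000j on G[6,4]
R4: Y=0.05128+0.000j on G[2,1]
R5: Y=0.1095+0.000j on G[3,5]
I1: z[3]−=0.0196, z[5]+=0.0196
R6: Y=0.1086+0.000j on G[0,5]
I2: z[2]−=0.531, z[3]+=0.531
R7: Y=0.004098+0.000j on G[6,0]
R8: Y=0.0001037+0.000j on G[1,4]
V1: row V3−V0=4.75, i_V1 at 3,0
solve → V1=-35.28-47.77j, V2=-33.80-54.54j, V3=4.750+0.000j, V4=-30.09-47.91j, V5=-0.8827+0.7723j, V6=-0.5400+0.5348j
aux → i_V1=0.09806-0.08604j

2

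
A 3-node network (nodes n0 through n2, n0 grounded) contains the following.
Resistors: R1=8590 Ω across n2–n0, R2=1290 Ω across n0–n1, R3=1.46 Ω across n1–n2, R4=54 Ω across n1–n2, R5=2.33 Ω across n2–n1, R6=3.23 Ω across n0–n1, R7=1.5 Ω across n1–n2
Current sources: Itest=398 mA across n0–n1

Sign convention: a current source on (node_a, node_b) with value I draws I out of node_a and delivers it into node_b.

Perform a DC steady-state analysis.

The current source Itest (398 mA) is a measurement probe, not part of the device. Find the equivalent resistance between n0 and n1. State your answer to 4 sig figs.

MNA unknowns: 2 node voltages V₁..V_2
R1: Y=0.0001164 on G[2,0]
R2: Y=0.0007752 on G[0,1]
R3: Y=0.6849 on G[1,2]
R4: Y=0.01852 on G[1,2]
R5: Y=0.4292 on G[2,1]
R6: Y=0.3096 on G[0,1]
R7: Y=0.6667 on G[1,2]
Itest: z[0]−=0.398, z[1]+=0.398
solve → V1=1.282, V2=1.282

R_eq = 3.221 Ω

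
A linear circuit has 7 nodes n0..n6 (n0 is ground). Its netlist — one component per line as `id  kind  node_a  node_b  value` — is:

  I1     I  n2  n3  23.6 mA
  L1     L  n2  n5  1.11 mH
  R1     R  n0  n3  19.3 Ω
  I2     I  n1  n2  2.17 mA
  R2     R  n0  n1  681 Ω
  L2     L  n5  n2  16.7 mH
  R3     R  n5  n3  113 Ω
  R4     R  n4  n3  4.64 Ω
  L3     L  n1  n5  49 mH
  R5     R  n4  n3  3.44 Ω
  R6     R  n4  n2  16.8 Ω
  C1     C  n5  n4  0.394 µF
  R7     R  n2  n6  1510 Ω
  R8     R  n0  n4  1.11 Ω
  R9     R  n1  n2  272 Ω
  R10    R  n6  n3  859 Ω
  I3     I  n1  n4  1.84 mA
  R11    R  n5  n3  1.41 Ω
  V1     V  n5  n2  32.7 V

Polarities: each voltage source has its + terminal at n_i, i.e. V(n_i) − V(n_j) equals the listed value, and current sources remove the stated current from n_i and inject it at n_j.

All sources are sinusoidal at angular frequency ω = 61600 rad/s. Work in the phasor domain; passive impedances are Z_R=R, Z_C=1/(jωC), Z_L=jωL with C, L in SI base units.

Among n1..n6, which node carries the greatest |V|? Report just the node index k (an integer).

2

Apply KCL at each of the 6 non-ground nodes and solve the resulting linear system.
Node n1: branches {I2, R2, L3, R9, I3} → V_1 = -20.38-1.873j
Node n2: branches {I1, L1, I2, L2, R6, R7, R9, V1} → V_2 = -27.57-0.3223j
Node n3: branches {I1, R1, R3, R4, R5, R10, R11} → V_3 = 2.844-0.1762j
Node n4: branches {R4, R5, R6, C1, R8, I3} → V_4 = -0.1304+0.01319j
Node n5: branches {L1, L2, R3, L3, C1, R11, V1} → V_5 = 5.132-0.3223j
Node n6: branches {R7, R10} → V_6 = -8.183-0.2292j
Source currents: i(V1)=-1.651+0.4957j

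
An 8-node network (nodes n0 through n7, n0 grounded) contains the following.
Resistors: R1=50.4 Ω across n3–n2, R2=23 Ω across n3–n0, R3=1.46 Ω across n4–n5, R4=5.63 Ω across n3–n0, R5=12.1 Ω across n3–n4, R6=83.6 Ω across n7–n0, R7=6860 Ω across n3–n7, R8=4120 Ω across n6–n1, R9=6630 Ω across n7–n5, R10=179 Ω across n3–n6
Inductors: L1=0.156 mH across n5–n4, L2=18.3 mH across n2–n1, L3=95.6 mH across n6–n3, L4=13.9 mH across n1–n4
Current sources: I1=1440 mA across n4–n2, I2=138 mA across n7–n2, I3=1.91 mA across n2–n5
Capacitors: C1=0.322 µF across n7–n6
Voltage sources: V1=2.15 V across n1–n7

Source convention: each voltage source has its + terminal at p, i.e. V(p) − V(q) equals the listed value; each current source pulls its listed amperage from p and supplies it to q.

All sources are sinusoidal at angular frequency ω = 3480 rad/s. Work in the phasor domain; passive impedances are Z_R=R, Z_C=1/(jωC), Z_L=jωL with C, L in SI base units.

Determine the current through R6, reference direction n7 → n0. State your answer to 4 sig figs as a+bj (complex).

0.1554+0.007317j A

MNA unknowns: 7 node voltages V₁..V_7 plus 1 source current (V1)
R1: Y=0.01984+0.000j on G[3,2]
L1: Y=0.000-1.842j on G[5,4]
R2: Y=0.04348+0.000j on G[3,0]
I1: z[4]−=1.44, z[2]+=1.44
R3: Y=0.6849+0.000j on G[4,5]
R4: Y=0.1776+0.000j on G[3,0]
R5: Y=0.08264+0.000j on G[3,4]
L2: Y=0.000-0.01570j on G[2,1]
R6: Y=0.01196+0.000j on G[7,0]
I2: z[7]−=0.138, z[2]+=0.138
C1: Y=0.000+0.001121j on G[7,6]
R7: Y=0.0001458+0.000j on G[3,7]
R8: Y=0.0002427+0.000j on G[6,1]
R9: Y=0.0001508+0.000j on G[7,5]
R10: Y=0.005587+0.000j on G[3,6]
L3: Y=0.000-0.003006j on G[6,3]
L4: Y=0.000-0.02067j on G[1,4]
I3: z[2]−=0.00191, z[5]+=0.00191
V1: row V1−V7=2.15, i_V1 at 1,7
solve → V1=15.14+0.6117j, V2=54.56+31.16j, V3=-0.7030-0.03310j, V4=-15.95-7.795j, V5=-15.95-7.792j, V6=-0.9966+2.532j, V7=12.99+0.6117j
aux → i_V1=0.3019+0.02436j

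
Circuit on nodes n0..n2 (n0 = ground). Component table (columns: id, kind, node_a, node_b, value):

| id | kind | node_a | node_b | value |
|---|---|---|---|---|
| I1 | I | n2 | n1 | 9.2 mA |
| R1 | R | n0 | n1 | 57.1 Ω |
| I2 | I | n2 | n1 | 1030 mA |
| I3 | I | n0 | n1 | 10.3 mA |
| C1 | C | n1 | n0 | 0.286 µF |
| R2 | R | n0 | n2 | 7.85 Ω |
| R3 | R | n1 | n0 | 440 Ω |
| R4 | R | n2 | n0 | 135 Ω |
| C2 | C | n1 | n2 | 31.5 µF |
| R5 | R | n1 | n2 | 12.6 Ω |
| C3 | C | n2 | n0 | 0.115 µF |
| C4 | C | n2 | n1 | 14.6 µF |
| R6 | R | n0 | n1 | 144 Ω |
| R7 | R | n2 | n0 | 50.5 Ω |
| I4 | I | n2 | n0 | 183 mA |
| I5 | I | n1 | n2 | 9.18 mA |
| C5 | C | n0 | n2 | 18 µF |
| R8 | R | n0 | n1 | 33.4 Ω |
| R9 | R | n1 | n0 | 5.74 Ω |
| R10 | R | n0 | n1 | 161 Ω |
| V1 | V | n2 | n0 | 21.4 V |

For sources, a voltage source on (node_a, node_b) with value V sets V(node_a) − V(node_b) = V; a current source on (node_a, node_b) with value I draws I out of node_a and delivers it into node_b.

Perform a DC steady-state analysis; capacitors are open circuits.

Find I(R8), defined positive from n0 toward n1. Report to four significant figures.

MNA unknowns: 2 node voltages V₁..V_2 plus 1 source current (V1)
I1: z[2]−=0.0092, z[1]+=0.0092
R1: Y=0.01751 on G[0,1]
I2: z[2]−=1.03, z[1]+=1.03
I3: z[0]−=0.0103, z[1]+=0.0103
C1: Y=0.000 on G[1,0]
R2: Y=0.1274 on G[0,2]
R3: Y=0.002273 on G[1,0]
R4: Y=0.007407 on G[2,0]
C2: Y=0.000 on G[1,2]
R5: Y=0.07937 on G[1,2]
C3: Y=0.000 on G[2,0]
C4: Y=0.000 on G[2,1]
R6: Y=0.006944 on G[0,1]
R7: Y=0.01980 on G[2,0]
I4: z[2]−=0.183, z[0]+=0.183
I5: z[1]−=0.00918, z[2]+=0.00918
C5: Y=0.000 on G[0,2]
R8: Y=0.02994 on G[0,1]
R9: Y=0.1742 on G[1,0]
R10: Y=0.006211 on G[0,1]
V1: row V2−V0=21.4, i_V1 at 2,0
solve → V1=8.654, V2=21.40
aux → i_V1=-5.533

-0.2591 A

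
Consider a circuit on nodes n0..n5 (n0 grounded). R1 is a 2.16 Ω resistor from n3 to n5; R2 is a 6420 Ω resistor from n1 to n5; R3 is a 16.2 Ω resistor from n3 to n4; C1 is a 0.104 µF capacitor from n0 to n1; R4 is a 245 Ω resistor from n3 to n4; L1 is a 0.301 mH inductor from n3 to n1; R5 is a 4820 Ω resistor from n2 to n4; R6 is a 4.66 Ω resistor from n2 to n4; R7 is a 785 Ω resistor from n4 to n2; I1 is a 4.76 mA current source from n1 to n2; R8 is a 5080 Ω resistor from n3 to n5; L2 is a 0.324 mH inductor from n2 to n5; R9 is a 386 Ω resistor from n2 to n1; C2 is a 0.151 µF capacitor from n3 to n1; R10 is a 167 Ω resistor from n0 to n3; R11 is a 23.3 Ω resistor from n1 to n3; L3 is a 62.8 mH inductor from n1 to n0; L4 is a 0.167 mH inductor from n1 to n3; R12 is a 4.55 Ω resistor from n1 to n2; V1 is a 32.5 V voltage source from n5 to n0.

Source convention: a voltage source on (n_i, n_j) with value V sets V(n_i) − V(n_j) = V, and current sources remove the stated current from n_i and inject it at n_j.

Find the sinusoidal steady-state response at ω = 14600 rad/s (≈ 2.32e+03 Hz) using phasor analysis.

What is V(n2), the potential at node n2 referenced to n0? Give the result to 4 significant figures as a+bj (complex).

32.36-0.1691j V

MNA unknowns: 5 node voltages V₁..V_5 plus 1 source current (V1)
R1: Y=0.4630+0.000j on G[3,5]
R2: Y=0.0001558+0.000j on G[1,5]
R3: Y=0.06173+0.000j on G[3,4]
C1: Y=0.000+0.001518j on G[0,1]
R4: Y=0.004082+0.000j on G[3,4]
L1: Y=0.000-0.2276j on G[3,1]
R5: Y=0.0002075+0.000j on G[2,4]
R6: Y=0.2146+0.000j on G[2,4]
R7: Y=0.001274+0.000j on G[4,2]
I1: z[1]−=0.00476, z[2]+=0.00476
R8: Y=0.0001969+0.000j on G[3,5]
L2: Y=0.000-0.2114j on G[2,5]
R9: Y=0.002591+0.000j on G[2,1]
C2: Y=0.000+0.002205j on G[3,1]
R10: Y=0.005988+0.000j on G[0,3]
R11: Y=0.04292+0.000j on G[1,3]
L3: Y=0.000-0.001091j on G[1,0]
L4: Y=0.000-0.4101j on G[1,3]
R12: Y=0.2198+0.000j on G[1,2]
V1: row V5−V0=32.5, i_V1 at 5,0
solve → V1=32.23-0.05550j, V2=32.36-0.1691j, V3=32.16-0.09156j, V4=32.32-0.1510j, V5=32.50+0.000j
aux → i_V1=-0.1926-0.01324j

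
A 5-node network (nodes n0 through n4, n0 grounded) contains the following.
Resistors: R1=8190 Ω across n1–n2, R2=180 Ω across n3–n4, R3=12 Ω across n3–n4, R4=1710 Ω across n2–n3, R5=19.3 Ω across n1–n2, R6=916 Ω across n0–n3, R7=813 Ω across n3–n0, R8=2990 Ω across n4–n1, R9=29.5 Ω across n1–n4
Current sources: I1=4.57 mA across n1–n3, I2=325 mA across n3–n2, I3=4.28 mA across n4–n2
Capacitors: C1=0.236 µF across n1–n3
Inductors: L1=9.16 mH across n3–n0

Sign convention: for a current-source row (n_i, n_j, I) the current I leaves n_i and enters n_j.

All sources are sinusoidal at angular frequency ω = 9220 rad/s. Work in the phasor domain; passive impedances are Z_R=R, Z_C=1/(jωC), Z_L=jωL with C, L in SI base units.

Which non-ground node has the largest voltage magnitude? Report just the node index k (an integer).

MNA unknowns: 4 node voltages V₁..V_4
R1: Y=0.0001221+0.000j on G[1,2]
R2: Y=0.005556+0.000j on G[3,4]
I1: z[1]−=0.00457, z[3]+=0.00457
R3: Y=0.08333+0.000j on G[3,4]
R4: Y=0.0005848+0.000j on G[2,3]
R5: Y=0.05181+0.000j on G[1,2]
R6: Y=0.001092+0.000j on G[0,3]
I2: z[3]−=0.325, z[2]+=0.325
R7: Y=0.001230+0.000j on G[3,0]
R8: Y=0.0003344+0.000j on G[4,1]
C1: Y=0.000+0.002176j on G[1,3]
R9: Y=0.03390+0.000j on G[1,4]
L1: Y=0.000-0.01184j on G[3,0]
I3: z[4]−=0.00428, z[2]+=0.00428
solve → V1=12.55-1.080j, V2=18.68-1.068j, V3=0.000+0.000j, V4=3.455-0.3003j

2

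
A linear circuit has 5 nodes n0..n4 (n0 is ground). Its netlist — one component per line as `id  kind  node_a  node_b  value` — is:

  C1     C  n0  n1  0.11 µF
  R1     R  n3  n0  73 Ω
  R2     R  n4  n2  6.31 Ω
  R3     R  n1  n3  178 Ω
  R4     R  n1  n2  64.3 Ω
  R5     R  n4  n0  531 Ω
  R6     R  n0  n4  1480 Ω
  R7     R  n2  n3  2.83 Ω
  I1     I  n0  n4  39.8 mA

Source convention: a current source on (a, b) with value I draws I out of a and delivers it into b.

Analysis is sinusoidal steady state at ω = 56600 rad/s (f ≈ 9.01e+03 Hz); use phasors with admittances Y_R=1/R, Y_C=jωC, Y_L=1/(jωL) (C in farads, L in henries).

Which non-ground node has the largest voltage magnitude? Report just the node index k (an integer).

4

Apply KCL at each of the 4 non-ground nodes and solve the resulting linear system.
Node n1: branches {C1, R3, R4} → V_1 = 1.682-1.150j
Node n2: branches {R2, R4, R7} → V_2 = 2.042-0.6600j
Node n3: branches {R1, R3, R7} → V_3 = 1.961-0.6431j
Node n4: branches {R2, R5, R6, I1} → V_4 = 2.256-0.6495j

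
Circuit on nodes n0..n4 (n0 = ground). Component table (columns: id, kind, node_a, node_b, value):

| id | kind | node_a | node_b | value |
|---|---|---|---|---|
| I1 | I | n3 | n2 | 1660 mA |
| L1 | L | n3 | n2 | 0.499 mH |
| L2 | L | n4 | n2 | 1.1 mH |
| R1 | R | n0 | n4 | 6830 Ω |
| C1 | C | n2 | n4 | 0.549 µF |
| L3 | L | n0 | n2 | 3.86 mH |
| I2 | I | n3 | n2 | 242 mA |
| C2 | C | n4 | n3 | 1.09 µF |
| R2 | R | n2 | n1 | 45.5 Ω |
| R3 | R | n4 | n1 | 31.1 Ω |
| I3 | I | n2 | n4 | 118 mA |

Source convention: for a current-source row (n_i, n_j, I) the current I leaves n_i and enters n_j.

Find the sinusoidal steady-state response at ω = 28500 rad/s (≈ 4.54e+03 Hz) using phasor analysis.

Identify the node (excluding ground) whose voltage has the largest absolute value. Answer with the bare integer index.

MNA unknowns: 4 node voltages V₁..V_4
I1: z[3]−=1.66, z[2]+=1.66
L1: Y=0.000-0.07032j on G[3,2]
L2: Y=0.000-0.03190j on G[4,2]
R1: Y=0.0001464+0.000j on G[0,4]
C1: Y=0.000+0.01565j on G[2,4]
L3: Y=0.000-0.009090j on G[0,2]
I2: z[3]−=0.242, z[2]+=0.242
C2: Y=0.000+0.03106j on G[4,3]
R2: Y=0.02198+0.000j on G[2,1]
R3: Y=0.03215+0.000j on G[4,1]
I3: z[2]−=0.118, z[4]+=0.118
solve → V1=6.773-22.19j, V2=-0.5997-0.1903j, V3=-10.42-19.33j, V4=11.81-37.23j

4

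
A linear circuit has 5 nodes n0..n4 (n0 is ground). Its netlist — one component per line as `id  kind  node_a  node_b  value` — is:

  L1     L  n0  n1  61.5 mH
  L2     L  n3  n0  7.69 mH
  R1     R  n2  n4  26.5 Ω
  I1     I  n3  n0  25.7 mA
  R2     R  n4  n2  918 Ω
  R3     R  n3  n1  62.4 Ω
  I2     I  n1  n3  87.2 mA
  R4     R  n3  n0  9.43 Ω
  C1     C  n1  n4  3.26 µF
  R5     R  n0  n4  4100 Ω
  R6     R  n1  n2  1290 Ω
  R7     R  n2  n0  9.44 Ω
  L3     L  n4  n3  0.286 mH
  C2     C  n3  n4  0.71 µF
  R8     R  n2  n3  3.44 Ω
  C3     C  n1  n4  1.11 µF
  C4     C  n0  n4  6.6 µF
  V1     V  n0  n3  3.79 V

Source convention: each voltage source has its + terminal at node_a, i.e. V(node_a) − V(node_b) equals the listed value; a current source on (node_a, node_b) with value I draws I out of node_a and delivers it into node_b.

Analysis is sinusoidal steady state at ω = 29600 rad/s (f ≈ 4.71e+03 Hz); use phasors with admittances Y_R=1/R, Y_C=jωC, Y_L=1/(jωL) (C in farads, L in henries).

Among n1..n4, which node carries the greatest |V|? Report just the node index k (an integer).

1

Apply KCL at each of the 4 non-ground nodes and solve the resulting linear system.
Node n1: branches {L1, R3, I2, C1, R6, C3} → V_1 = 1.131+4.694j
Node n2: branches {R1, R2, R6, R7, R8} → V_2 = -2.369+0.3083j
Node n3: branches {L2, I1, R3, I2, R4, L3, C2, R8, V1} → V_3 = -3.790+0.000j
Node n4: branches {R1, R2, C1, R5, L3, C2, C3, C4} → V_4 = 1.734+3.370j
Source currents: i(V1)=-1.282+0.3882j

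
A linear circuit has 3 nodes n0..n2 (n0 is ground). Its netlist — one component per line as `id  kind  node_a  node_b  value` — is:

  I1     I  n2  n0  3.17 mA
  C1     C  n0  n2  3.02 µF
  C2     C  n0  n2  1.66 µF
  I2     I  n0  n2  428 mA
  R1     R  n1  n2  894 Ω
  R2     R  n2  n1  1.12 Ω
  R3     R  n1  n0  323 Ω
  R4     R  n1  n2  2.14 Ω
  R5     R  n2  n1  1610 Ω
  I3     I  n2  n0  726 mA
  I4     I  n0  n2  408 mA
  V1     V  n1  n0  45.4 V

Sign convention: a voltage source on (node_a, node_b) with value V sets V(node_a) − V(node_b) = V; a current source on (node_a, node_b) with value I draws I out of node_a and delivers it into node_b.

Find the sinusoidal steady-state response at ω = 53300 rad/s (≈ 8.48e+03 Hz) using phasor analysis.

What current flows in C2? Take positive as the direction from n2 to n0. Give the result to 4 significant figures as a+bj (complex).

0.7131+3.893j A

Element admittances at ω=53300 rad/s:
  I1: injects 0.00317 A into n0 (from n2)
  Y(C1) = 0.000+0.1610j S between n0,n2
  Y(C2) = 0.000+0.08848j S between n0,n2
  I2: injects 0.428 A into n2 (from n0)
  Y(R1) = 0.001119+0.000j S between n1,n2
  Y(R2) = 0.8929+0.000j S between n2,n1
  Y(R3) = 0.003096+0.000j S between n1,n0
  Y(R4) = 0.4673+0.000j S between n1,n2
  Y(R5) = 0.0006211+0.000j S between n2,n1
  I3: injects 0.726 A into n0 (from n2)
  I4: injects 0.408 A into n2 (from n0)
  V1: constraint V(n1)−V(n0) = 45.4
Assemble and solve the 3×3 MNA system:
  V(n1)=45.40+0.000j  V(n2)=44.00-8.059j
  i(V1)=-2.044-10.98j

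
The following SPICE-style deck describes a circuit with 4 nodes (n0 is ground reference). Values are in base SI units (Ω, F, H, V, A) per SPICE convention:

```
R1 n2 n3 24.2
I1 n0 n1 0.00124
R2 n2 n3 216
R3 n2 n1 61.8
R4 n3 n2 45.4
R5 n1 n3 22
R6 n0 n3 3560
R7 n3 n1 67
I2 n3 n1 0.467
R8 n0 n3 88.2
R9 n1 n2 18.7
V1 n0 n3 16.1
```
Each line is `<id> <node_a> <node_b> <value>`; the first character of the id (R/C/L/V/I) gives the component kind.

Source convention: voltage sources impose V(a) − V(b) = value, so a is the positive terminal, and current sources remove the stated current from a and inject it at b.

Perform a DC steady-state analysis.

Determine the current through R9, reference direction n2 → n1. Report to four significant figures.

Element admittances at DC:
  Y(R1) = 0.04132 S between n2,n3
  I1: injects 0.00124 A into n1 (from n0)
  Y(R2) = 0.004630 S between n2,n3
  Y(R3) = 0.01618 S between n2,n1
  Y(R4) = 0.02203 S between n3,n2
  Y(R5) = 0.04545 S between n1,n3
  Y(R6) = 0.0002809 S between n0,n3
  Y(R7) = 0.01493 S between n3,n1
  I2: injects 0.467 A into n1 (from n3)
  Y(R8) = 0.01134 S between n0,n3
  Y(R9) = 0.05348 S between n1,n2
  V1: constraint V(n0)−V(n3) = 16.1
Assemble and solve the 4×4 MNA system:
  V(n1)=-11.16  V(n2)=-13.60  V(n3)=-16.10
  i(V1)=-0.1883

-0.1305 A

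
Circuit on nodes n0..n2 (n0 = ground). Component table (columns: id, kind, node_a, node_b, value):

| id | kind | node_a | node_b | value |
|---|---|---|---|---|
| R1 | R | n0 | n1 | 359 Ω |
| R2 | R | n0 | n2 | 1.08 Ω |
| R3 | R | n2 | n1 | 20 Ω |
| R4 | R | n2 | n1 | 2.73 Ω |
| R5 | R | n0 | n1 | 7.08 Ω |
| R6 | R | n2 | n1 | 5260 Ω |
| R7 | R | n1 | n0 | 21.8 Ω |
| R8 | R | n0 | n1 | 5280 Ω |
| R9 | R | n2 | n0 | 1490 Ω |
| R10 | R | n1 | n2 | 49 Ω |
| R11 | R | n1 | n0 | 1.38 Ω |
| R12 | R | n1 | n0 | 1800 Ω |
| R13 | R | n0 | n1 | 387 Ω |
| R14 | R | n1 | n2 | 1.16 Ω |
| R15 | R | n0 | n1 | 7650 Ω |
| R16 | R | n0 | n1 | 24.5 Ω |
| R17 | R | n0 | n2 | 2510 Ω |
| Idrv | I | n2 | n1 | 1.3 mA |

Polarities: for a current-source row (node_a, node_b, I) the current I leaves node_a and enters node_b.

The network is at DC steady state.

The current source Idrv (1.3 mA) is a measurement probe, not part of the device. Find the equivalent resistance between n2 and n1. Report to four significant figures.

Apply KCL at each of the 2 non-ground nodes and solve the resulting linear system.
Node n1: branches {R1, R3, R4, R5, R6, R7, R8, R10, R11, R12, R13, R14, R15, R16, Idrv} → V_1 = 0.0003610
Node n2: branches {R2, R3, R4, R6, R9, R10, R14, R17, Idrv} → V_2 = -0.0003734

R_eq = 0.5649 Ω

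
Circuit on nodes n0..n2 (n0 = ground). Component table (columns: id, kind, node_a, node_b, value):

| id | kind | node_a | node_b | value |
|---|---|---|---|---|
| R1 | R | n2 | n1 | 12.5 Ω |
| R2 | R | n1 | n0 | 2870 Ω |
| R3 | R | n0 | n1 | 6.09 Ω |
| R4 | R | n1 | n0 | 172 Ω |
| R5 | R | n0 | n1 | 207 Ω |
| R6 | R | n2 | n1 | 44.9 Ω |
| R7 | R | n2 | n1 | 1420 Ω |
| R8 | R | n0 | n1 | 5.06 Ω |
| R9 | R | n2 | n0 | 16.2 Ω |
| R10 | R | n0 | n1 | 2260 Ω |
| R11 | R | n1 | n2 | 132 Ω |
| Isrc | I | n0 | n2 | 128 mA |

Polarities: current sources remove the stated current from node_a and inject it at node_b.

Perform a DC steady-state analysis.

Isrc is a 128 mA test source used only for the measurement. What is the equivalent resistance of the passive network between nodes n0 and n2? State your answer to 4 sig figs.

MNA unknowns: 2 node voltages V₁..V_2
R1: Y=0.08000 on G[2,1]
R2: Y=0.0003484 on G[1,0]
R3: Y=0.1642 on G[0,1]
R4: Y=0.005814 on G[1,0]
R5: Y=0.004831 on G[0,1]
R6: Y=0.02227 on G[2,1]
R7: Y=0.0007042 on G[2,1]
R8: Y=0.1976 on G[0,1]
R9: Y=0.06173 on G[2,0]
R10: Y=0.0004425 on G[0,1]
R11: Y=0.007576 on G[1,2]
Isrc: z[0]−=0.128, z[2]+=0.128
solve → V1=0.1989, V2=0.8706

R_eq = 6.802 Ω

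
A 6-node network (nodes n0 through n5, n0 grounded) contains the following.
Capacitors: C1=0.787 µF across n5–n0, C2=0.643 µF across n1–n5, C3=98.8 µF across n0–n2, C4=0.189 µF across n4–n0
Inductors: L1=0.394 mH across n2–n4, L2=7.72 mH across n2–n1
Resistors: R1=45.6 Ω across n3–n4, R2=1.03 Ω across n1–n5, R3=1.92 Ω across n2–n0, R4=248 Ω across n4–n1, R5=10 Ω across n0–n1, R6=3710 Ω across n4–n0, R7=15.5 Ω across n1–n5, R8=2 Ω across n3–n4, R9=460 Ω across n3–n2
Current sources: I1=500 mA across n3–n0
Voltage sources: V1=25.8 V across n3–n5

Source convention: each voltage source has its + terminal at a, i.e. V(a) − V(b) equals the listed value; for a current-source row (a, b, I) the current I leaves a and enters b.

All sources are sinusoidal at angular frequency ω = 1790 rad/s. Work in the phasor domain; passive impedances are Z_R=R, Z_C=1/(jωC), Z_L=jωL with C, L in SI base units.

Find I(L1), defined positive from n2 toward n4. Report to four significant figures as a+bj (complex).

-1.434+1.167j A

MNA unknowns: 5 node voltages V₁..V_5 plus 1 source current (V1)
C1: Y=0.000+0.001409j on G[5,0]
C2: Y=0.000+0.001151j on G[1,5]
L1: Y=0.000-1.418j on G[2,4]
L2: Y=0.000-0.07237j on G[2,1]
R1: Y=0.02193+0.000j on G[3,4]
R2: Y=0.9709+0.000j on G[1,5]
C3: Y=0.000+0.1769j on G[0,2]
R3: Y=0.5208+0.000j on G[2,0]
I1: z[3]−=0.5, z[0]+=0.5
R4: Y=0.004032+0.000j on G[4,1]
R5: Y=0.1000+0.000j on G[0,1]
R6: Y=0.0002695+0.000j on G[4,0]
R7: Y=0.06452+0.000j on G[1,5]
R8: Y=0.5000+0.000j on G[3,4]
C4: Y=0.000+0.0003383j on G[4,0]
R9: Y=0.002174+0.000j on G[3,2]
V1: row V3−V5=25.8, i_V1 at 3,5
solve → V1=-17.75-2.592j, V2=2.358-0.2520j, V3=6.090-1.448j, V4=3.181+0.7592j, V5=-19.71-1.448j
aux → i_V1=-2.027+1.155j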